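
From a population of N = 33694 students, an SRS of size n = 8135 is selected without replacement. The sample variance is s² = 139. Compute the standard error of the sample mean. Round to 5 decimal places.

Under SRS without replacement, Var(ȳ) = (1 − f)·s²/n with f = n/N = 8135/33694 = 0.24143764.
Var(ȳ) = (1 − 0.24143764)·139/8135 = 0.75856236·0.017086663 = 0.012961299.
SE(ȳ) = √(0.012961299) = 0.11385.

0.11385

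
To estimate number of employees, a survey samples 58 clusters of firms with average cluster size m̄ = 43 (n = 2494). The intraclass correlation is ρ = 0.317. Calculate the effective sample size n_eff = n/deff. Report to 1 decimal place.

deff = 1 + (43 − 1)·0.317 = 1 + 13.314 = 14.314.
n_eff = 2494 / 14.314 = 174.2.

174.2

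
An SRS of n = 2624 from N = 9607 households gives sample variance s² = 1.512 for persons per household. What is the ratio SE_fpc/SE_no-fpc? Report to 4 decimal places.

f = n/N = 2624/9607 = 0.27313417.
SE_no-fpc = √(s²/n) = 0.024004573; SE_fpc = √((1−f)s²/n) = 0.020465441.
Ratio = √(1−f) = 0.85256427.

0.8526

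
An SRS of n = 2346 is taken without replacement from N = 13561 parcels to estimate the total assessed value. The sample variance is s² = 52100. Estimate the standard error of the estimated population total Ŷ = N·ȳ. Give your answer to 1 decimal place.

58116.6

Var(Ŷ) = N²·Var(ȳ) = N²·(1 − n/N)·s²/n.
f = 2346/13561 = 0.17299609; Var(ȳ) = 0.82700391·52100/2346 = 18.366114.
Var(Ŷ) = 13561² · 18.366114 = 3.3775416 × 10^9.
SE(Ŷ) = √(3.3775416 × 10^9) = 58116.6.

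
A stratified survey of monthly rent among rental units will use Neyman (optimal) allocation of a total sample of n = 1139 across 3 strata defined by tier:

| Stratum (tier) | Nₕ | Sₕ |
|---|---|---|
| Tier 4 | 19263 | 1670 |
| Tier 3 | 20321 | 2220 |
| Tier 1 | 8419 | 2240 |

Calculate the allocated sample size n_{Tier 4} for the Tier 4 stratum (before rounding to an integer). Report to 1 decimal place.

Neyman allocation: nₕ = n·NₕSₕ / Σⱼ NⱼSⱼ.
Σ NⱼSⱼ = 19263·1670 + 20321·2220 + 8419·2240 = 9.614039 × 10^7.
n_{Tier 4} = 1139·19263·1670 / (9.614039 × 10^7) = 381.1.

381.1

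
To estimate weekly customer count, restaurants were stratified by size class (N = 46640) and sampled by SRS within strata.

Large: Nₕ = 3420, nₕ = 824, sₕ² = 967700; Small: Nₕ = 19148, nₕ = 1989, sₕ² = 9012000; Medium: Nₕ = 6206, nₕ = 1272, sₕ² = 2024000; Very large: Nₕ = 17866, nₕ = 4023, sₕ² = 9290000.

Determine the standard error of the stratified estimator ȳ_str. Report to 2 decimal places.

31.21

Var(ȳ_str) = Σₕ Wₕ²(1 − fₕ)sₕ²/nₕ with Wₕ = Nₕ/N, N = 46640.
Large: Wₕ = 0.07332762; term = 0.07332762²·(1 − 0.24093567)·967700/824 = 4.7932186.
Small: Wₕ = 0.41054889; term = 0.41054889²·(1 − 0.10387508)·9012000/1989 = 684.36014.
Medium: Wₕ = 0.13306175; term = 0.13306175²·(1 − 0.20496294)·2024000/1272 = 22.398412.
Very large: Wₕ = 0.38306175; term = 0.38306175²·(1 − 0.22517631)·9290000/4023 = 262.54645.
Sum = 974.09822.
SE = √(974.09822) = 31.21.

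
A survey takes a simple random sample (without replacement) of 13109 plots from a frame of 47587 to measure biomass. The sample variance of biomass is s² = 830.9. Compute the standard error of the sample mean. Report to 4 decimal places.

Under SRS without replacement, Var(ȳ) = (1 − f)·s²/n with f = n/N = 13109/47587 = 0.27547439.
Var(ȳ) = (1 − 0.27547439)·830.9/13109 = 0.72452561·0.063383935 = 0.045923284.
SE(ȳ) = √(0.045923284) = 0.2143.

0.2143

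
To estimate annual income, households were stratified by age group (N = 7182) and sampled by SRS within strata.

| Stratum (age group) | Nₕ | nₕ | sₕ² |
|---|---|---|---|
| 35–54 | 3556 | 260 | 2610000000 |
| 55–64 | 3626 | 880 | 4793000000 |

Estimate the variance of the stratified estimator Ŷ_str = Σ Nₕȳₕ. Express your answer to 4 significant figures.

1.719 × 10^14

Var(Ŷ_str) = Σₕ Nₕ²(1 − fₕ)sₕ²/nₕ.
35–54: 3556²·(1 − 260/3556)·2610000000/260 = 1.1765655 × 10^14.
55–64: 3626²·(1 − 880/3626)·4793000000/880 = 5.4231684 × 10^13.
Sum = 1.7188823 × 10^14.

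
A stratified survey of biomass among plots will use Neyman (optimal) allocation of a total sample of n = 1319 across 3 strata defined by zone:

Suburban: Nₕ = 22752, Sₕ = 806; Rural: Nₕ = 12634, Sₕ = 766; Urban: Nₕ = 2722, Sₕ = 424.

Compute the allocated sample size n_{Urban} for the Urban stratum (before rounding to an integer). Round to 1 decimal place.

Neyman allocation: nₕ = n·NₕSₕ / Σⱼ NⱼSⱼ.
Σ NⱼSⱼ = 22752·806 + 12634·766 + 2722·424 = 2.9169884 × 10^7.
n_{Urban} = 1319·2722·424 / (2.9169884 × 10^7) = 52.2.

52.2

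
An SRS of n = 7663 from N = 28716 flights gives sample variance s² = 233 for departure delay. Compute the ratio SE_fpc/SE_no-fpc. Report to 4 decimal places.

0.8562

f = n/N = 7663/28716 = 0.26685472.
SE_no-fpc = √(s²/n) = 0.17437272; SE_fpc = √((1−f)s²/n) = 0.14930473.
Ratio = √(1−f) = 0.85623903.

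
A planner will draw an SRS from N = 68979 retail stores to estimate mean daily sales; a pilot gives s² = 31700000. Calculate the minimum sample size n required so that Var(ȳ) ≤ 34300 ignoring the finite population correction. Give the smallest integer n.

Without fpc, n₀ = s²/D = 31700000/34300 = 924.1983.
Rounding up, n = 925.

925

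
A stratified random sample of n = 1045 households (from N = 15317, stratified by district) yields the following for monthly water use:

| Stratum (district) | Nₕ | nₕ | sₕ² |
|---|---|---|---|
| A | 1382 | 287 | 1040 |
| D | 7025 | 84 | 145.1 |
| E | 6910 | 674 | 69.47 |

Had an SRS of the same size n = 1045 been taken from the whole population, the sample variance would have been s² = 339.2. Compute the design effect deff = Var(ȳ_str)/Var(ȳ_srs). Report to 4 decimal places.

1.3269

Var(ȳ_str) = Σ Wₕ²(1−fₕ)sₕ²/nₕ with Wₕ = Nₕ/15317:
  A: (1382/15317)²·(1−287/1382)·1040/287 = 0.023373631
  D: (7025/15317)²·(1−84/7025)·145.1/84 = 0.35901209
  E: (6910/15317)²·(1−674/6910)·69.47/674 = 0.018931025
  → Var(ȳ_str) = 0.40131675.
Var(ȳ_srs) = (1 − 1045/15317)·339.2/1045 = 0.30244797.
deff = 0.40131675 / 0.30244797 = 1.3269.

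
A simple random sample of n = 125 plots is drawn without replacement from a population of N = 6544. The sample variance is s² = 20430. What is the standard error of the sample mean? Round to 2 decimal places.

12.66

Under SRS without replacement, Var(ȳ) = (1 − f)·s²/n with f = n/N = 125/6544 = 0.01910147.
Var(ȳ) = (1 − 0.01910147)·20430/125 = 0.98089853·163.44 = 160.31806.
SE(ȳ) = √(160.31806) = 12.66.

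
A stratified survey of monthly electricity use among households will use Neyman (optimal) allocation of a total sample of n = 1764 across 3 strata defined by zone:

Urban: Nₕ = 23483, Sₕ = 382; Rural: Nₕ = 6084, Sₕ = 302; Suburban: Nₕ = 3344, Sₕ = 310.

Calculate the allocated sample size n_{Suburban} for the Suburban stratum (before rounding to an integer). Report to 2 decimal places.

Neyman allocation: nₕ = n·NₕSₕ / Σⱼ NⱼSⱼ.
Σ NⱼSⱼ = 23483·382 + 6084·302 + 3344·310 = 1.1844514 × 10^7.
n_{Suburban} = 1764·3344·310 / (1.1844514 × 10^7) = 154.39.

154.39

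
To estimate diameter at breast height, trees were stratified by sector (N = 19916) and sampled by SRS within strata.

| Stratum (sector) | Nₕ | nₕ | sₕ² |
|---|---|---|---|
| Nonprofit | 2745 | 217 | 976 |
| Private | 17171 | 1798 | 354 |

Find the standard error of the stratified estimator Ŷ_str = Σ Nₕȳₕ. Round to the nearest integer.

9120

Var(Ŷ_str) = Σₕ Nₕ²(1 − fₕ)sₕ²/nₕ.
Nonprofit: 2745²·(1 − 217/2745)·976/217 = 3.1211131 × 10^7.
Private: 17171²·(1 − 1798/17171)·354/1798 = 5.1971804 × 10^7.
Sum = 8.3182935 × 10^7.
SE = √(8.3182935 × 10^7) = 9120.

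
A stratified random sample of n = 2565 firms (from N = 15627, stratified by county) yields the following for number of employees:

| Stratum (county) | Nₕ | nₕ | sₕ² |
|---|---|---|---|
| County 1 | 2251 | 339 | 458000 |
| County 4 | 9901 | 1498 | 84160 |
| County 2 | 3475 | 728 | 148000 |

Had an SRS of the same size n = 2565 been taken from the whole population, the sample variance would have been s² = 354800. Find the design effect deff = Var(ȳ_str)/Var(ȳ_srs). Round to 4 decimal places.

0.4402

Var(ȳ_str) = Σ Wₕ²(1−fₕ)sₕ²/nₕ with Wₕ = Nₕ/15627:
  County 1: (2251/15627)²·(1−339/2251)·458000/339 = 23.811017
  County 4: (9901/15627)²·(1−1498/9901)·84160/1498 = 19.140625
  County 2: (3475/15627)²·(1−728/3475)·148000/728 = 7.9468054
  → Var(ȳ_str) = 50.898447.
Var(ȳ_srs) = (1 − 2565/15627)·354800/2565 = 115.61929.
deff = 50.898447 / 115.61929 = 0.4402.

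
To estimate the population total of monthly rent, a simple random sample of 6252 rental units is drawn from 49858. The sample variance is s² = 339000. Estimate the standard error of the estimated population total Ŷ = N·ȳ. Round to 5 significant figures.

343350

Var(Ŷ) = N²·Var(ȳ) = N²·(1 − n/N)·s²/n.
f = 6252/49858 = 0.12539612; Var(ȳ) = 0.87460388·339000/6252 = 47.423339.
Var(Ŷ) = 49858² · 47.423339 = 1.1788589 × 10^11.
SE(Ŷ) = √(1.1788589 × 10^11) = 343350.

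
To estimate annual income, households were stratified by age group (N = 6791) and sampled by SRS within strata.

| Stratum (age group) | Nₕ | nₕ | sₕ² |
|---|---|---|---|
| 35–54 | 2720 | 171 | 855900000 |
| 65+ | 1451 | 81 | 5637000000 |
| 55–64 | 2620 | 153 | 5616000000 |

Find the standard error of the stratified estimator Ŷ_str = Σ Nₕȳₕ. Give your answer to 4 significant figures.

Var(Ŷ_str) = Σₕ Nₕ²(1 − fₕ)sₕ²/nₕ.
35–54: 2720²·(1 − 171/2720)·855900000/171 = 3.4702891 × 10^13.
65+: 1451²·(1 − 81/1451)·5637000000/81 = 1.3834103 × 10^14.
55–64: 2620²·(1 − 153/2620)·5616000000/153 = 2.3724994 × 10^14.
Sum = 4.1029386 × 10^14.
SE = √(4.1029386 × 10^14) = 2.026 × 10^7.

2.026 × 10^7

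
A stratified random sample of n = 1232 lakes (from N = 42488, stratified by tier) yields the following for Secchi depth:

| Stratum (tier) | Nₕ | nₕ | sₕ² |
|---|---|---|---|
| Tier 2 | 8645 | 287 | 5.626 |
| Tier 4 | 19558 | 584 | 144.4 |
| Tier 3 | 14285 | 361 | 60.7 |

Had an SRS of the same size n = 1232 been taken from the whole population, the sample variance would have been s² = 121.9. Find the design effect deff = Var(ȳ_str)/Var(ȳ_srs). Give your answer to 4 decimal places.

0.7300

Var(ȳ_str) = Σ Wₕ²(1−fₕ)sₕ²/nₕ with Wₕ = Nₕ/42488:
  Tier 2: (8645/42488)²·(1−287/8645)·5.626/287 = 7.846078 × 10^-4
  Tier 4: (19558/42488)²·(1−584/19558)·144.4/584 = 0.050828244
  Tier 3: (14285/42488)²·(1−361/14285)·60.7/361 = 0.018526491
  → Var(ȳ_str) = 0.070139343.
Var(ȳ_srs) = (1 − 1232/42488)·121.9/1232 = 0.09607576.
deff = 0.070139343 / 0.09607576 = 0.7300.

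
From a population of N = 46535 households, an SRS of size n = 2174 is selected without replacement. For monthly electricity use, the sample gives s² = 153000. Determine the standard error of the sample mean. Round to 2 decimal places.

Under SRS without replacement, Var(ȳ) = (1 − f)·s²/n with f = n/N = 2174/46535 = 0.04671752.
Var(ȳ) = (1 − 0.04671752)·153000/2174 = 0.95328248·70.377185 = 67.089337.
SE(ȳ) = √(67.089337) = 8.19.

8.19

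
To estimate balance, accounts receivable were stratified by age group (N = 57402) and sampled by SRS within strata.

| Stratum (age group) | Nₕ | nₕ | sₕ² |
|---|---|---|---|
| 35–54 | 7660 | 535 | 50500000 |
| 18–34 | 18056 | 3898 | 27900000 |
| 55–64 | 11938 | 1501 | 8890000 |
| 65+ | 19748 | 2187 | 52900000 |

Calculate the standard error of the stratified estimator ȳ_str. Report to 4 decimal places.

Var(ȳ_str) = Σₕ Wₕ²(1 − fₕ)sₕ²/nₕ with Wₕ = Nₕ/N, N = 57402.
35–54: Wₕ = 0.13344483; term = 0.13344483²·(1 − 0.06984334)·50500000/535 = 1563.4975.
18–34: Wₕ = 0.31455350; term = 0.31455350²·(1 − 0.21588392)·27900000/3898 = 555.30524.
55–64: Wₕ = 0.20797185; term = 0.20797185²·(1 − 0.12573295)·8890000/1501 = 223.96197.
65+: Wₕ = 0.34402982; term = 0.34402982²·(1 − 0.11074539)·52900000/2187 = 2545.8054.
Sum = 4888.5701.
SE = √(4888.5701) = 69.9183.

69.9183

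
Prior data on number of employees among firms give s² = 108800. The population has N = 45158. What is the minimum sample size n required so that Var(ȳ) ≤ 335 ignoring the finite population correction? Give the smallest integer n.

Without fpc, n₀ = s²/D = 108800/335 = 324.7761.
Rounding up, n = 325.

325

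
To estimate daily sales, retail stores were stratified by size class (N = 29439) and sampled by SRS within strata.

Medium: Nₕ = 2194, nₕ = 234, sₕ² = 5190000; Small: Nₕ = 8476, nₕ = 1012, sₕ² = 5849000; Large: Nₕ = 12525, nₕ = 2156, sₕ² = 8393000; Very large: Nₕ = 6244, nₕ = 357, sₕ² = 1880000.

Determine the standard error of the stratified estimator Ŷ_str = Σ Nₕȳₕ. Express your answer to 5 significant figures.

Var(Ŷ_str) = Σₕ Nₕ²(1 − fₕ)sₕ²/nₕ.
Medium: 2194²·(1 − 234/2194)·5190000/234 = 9.5377118 × 10^10.
Small: 8476²·(1 − 1012/8476)·5849000/1012 = 3.6564841 × 10^11.
Large: 12525²·(1 − 2156/12525)·8393000/2156 = 5.0557207 × 10^11.
Very large: 6244²·(1 − 357/6244)·1880000/357 = 1.9357379 × 10^11.
Sum = 1.1601714 × 10^12.
SE = √(1.1601714 × 10^12) = 1.0771 × 10^6.

1.0771 × 10^6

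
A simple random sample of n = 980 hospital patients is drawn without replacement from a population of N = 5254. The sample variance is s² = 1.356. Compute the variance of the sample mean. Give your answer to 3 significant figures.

Under SRS without replacement, Var(ȳ) = (1 − f)·s²/n with f = n/N = 980/5254 = 0.18652455.
Var(ȳ) = (1 − 0.18652455)·1.356/980 = 0.81347545·0.0013836735 = 0.0011255844.

0.00113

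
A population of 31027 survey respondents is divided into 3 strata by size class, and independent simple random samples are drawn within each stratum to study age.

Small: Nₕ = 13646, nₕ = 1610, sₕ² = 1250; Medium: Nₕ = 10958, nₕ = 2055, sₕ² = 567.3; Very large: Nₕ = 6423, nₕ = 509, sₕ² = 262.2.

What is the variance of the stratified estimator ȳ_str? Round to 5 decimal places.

0.18076

Var(ȳ_str) = Σₕ Wₕ²(1 − fₕ)sₕ²/nₕ with Wₕ = Nₕ/N, N = 31027.
Small: Wₕ = 0.43981049; term = 0.43981049²·(1 − 0.11798329)·1250/1610 = 0.13246225.
Medium: Wₕ = 0.35317627; term = 0.35317627²·(1 − 0.18753422)·567.3/2055 = 0.027976221.
Very large: Wₕ = 0.20701325; term = 0.20701325²·(1 − 0.07924646)·262.2/509 = 0.020326124.
Sum = 0.1807646.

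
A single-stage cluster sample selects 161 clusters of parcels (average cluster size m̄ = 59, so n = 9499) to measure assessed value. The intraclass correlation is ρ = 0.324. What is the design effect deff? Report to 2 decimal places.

19.79

deff = 1 + (59 − 1)·0.324 = 1 + 18.792 = 19.792.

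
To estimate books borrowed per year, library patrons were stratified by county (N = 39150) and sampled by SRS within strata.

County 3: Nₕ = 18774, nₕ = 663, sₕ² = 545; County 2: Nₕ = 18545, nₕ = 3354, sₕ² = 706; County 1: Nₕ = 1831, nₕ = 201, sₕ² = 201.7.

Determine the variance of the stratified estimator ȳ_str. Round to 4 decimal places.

0.2230

Var(ȳ_str) = Σₕ Wₕ²(1 − fₕ)sₕ²/nₕ with Wₕ = Nₕ/N, N = 39150.
County 3: Wₕ = 0.47954023; term = 0.47954023²·(1 − 0.03531480)·545/663 = 0.18235542.
County 2: Wₕ = 0.47369093; term = 0.47369093²·(1 − 0.18085737)·706/3354 = 0.038689339.
County 1: Wₕ = 0.04676884; term = 0.04676884²·(1 − 0.10977608)·201.7/201 = 0.0019539896.
Sum = 0.22299875.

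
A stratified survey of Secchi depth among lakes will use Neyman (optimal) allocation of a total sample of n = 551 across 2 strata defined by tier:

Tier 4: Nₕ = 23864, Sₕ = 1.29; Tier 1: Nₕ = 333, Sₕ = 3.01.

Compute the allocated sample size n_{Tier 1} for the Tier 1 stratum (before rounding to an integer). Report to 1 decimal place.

17.4

Neyman allocation: nₕ = n·NₕSₕ / Σⱼ NⱼSⱼ.
Σ NⱼSⱼ = 23864·1.29 + 333·3.01 = 31786.89.
n_{Tier 1} = 551·333·3.01 / 31786.89 = 17.4.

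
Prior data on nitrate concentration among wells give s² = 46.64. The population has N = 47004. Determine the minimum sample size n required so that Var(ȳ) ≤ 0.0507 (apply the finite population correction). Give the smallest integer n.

Without fpc, n₀ = s²/D = 46.64/0.0507 = 919.9211.
With fpc, (1 − n/N)·s²/n ≤ D requires n ≥ n₀/(1 + n₀/N) = 919.9211/(1 + 919.9211/47004) = 902.2628.
Rounding up, n = 903.

903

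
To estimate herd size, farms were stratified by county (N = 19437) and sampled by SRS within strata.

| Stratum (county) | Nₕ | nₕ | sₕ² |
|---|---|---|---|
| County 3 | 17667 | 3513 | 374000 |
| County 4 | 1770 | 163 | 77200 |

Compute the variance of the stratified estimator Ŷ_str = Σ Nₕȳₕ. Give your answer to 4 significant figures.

2.797 × 10^10

Var(Ŷ_str) = Σₕ Nₕ²(1 − fₕ)sₕ²/nₕ.
County 3: 17667²·(1 − 3513/17667)·374000/3513 = 2.662168 × 10^10.
County 4: 1770²·(1 − 163/1770)·77200/163 = 1.3471589 × 10^9.
Sum = 2.7968839 × 10^10.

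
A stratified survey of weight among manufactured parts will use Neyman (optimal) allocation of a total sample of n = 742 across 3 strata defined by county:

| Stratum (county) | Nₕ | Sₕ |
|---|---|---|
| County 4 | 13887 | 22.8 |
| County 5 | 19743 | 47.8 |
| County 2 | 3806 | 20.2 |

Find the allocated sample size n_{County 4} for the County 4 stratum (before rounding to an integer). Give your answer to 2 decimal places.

175.69

Neyman allocation: nₕ = n·NₕSₕ / Σⱼ NⱼSⱼ.
Σ NⱼSⱼ = 13887·22.8 + 19743·47.8 + 3806·20.2 = 1.3372202 × 10^6.
n_{County 4} = 742·13887·22.8 / (1.3372202 × 10^6) = 175.69.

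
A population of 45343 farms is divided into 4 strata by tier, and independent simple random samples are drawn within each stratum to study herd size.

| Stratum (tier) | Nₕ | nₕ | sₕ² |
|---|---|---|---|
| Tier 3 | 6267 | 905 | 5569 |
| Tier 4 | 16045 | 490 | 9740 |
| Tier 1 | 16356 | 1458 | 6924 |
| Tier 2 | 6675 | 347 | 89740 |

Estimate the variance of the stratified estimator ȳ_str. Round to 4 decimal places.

8.3896

Var(ȳ_str) = Σₕ Wₕ²(1 − fₕ)sₕ²/nₕ with Wₕ = Nₕ/N, N = 45343.
Tier 3: Wₕ = 0.13821318; term = 0.13821318²·(1 − 0.14440721)·5569/905 = 0.10057607.
Tier 4: Wₕ = 0.35385837; term = 0.35385837²·(1 − 0.03053911)·9740/490 = 2.4129711.
Tier 1: Wₕ = 0.36071720; term = 0.36071720²·(1 − 0.08914160)·6924/1458 = 0.5628389.
Tier 2: Wₕ = 0.14721126; term = 0.14721126²·(1 − 0.05198502)·89740/347 = 5.3131714.
Sum = 8.3895575.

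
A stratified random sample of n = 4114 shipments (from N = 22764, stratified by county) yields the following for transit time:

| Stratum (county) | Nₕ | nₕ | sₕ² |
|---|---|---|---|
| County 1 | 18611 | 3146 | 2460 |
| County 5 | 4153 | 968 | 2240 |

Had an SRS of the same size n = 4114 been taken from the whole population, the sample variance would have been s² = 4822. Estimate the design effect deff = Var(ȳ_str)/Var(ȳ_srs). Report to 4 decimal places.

Var(ȳ_str) = Σ Wₕ²(1−fₕ)sₕ²/nₕ with Wₕ = Nₕ/22764:
  County 1: (18611/22764)²·(1−3146/18611)·2460/3146 = 0.43430904
  County 5: (4153/22764)²·(1−968/4153)·2240/968 = 0.059067267
  → Var(ȳ_str) = 0.49337631.
Var(ȳ_srs) = (1 − 4114/22764)·4822/4114 = 0.96026959.
deff = 0.49337631 / 0.96026959 = 0.5138.

0.5138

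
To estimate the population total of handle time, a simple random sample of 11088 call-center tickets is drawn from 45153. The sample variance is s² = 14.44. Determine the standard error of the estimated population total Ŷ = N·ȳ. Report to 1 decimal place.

Var(Ŷ) = N²·Var(ȳ) = N²·(1 − n/N)·s²/n.
f = 11088/45153 = 0.24556508; Var(ȳ) = 0.75443492·14.44/11088 = 9.8250724 × 10^-4.
Var(Ŷ) = 45153² · (9.8250724 × 10^-4) = 2.0031293 × 10^6.
SE(Ŷ) = √(2.0031293 × 10^6) = 1415.3.

1415.3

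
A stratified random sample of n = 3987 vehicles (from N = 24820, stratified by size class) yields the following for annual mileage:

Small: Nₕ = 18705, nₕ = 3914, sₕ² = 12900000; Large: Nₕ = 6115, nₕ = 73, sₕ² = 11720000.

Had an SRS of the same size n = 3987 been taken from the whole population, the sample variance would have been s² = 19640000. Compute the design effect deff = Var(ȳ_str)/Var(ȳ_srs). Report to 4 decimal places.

Var(ȳ_str) = Σ Wₕ²(1−fₕ)sₕ²/nₕ with Wₕ = Nₕ/24820:
  Small: (18705/24820)²·(1−3914/18705)·12900000/3914 = 1480.2006
  Large: (6115/24820)²·(1−73/6115)·11720000/73 = 9628.9378
  → Var(ȳ_str) = 11109.138.
Var(ȳ_srs) = (1 − 3987/24820)·19640000/3987 = 4134.7122.
deff = 11109.138 / 4134.7122 = 2.6868.

2.6868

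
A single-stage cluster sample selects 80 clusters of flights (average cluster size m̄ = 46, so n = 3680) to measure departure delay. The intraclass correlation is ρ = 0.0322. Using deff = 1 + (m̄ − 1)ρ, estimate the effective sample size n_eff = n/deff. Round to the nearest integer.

1503

deff = 1 + (46 − 1)·0.0322 = 1 + 1.449 = 2.449.
n_eff = 3680 / 2.449 = 1503.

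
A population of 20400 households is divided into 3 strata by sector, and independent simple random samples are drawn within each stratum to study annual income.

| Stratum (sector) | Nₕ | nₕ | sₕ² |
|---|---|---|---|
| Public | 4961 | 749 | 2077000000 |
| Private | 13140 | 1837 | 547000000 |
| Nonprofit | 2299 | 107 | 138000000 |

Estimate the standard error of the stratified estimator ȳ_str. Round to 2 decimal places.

511.00

Var(ȳ_str) = Σₕ Wₕ²(1 − fₕ)sₕ²/nₕ with Wₕ = Nₕ/N, N = 20400.
Public: Wₕ = 0.24318627; term = 0.24318627²·(1 − 0.15097763)·2077000000/749 = 139236.13.
Private: Wₕ = 0.64411765; term = 0.64411765²·(1 − 0.13980213)·547000000/1837 = 106269.08.
Nonprofit: Wₕ = 0.11269608; term = 0.11269608²·(1 − 0.04654197)·138000000/107 = 15617.607.
Sum = 261122.82.
SE = √(261122.82) = 511.00.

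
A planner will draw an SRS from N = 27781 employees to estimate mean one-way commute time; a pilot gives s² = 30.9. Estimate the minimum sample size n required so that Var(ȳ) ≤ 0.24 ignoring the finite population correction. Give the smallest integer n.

Without fpc, n₀ = s²/D = 30.9/0.24 = 128.7500.
Rounding up, n = 129.

129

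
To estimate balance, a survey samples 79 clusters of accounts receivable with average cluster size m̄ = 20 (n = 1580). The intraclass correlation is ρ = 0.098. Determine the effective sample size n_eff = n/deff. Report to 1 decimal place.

deff = 1 + (20 − 1)·0.098 = 1 + 1.862 = 2.862.
n_eff = 1580 / 2.862 = 552.1.

552.1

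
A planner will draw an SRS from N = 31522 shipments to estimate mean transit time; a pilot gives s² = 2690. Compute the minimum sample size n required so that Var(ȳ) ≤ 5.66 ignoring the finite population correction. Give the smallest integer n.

476

Without fpc, n₀ = s²/D = 2690/5.66 = 475.2650.
Rounding up, n = 476.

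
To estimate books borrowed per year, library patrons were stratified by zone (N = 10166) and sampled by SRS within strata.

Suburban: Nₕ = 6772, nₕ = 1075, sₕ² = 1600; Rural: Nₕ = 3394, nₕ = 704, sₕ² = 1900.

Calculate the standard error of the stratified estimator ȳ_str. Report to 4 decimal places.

Var(ȳ_str) = Σₕ Wₕ²(1 − fₕ)sₕ²/nₕ with Wₕ = Nₕ/N, N = 10166.
Suburban: Wₕ = 0.66614204; term = 0.66614204²·(1 − 0.15874188)·1600/1075 = 0.55561566.
Rural: Wₕ = 0.33385796; term = 0.33385796²·(1 − 0.20742487)·1900/704 = 0.23842119.
Sum = 0.79403685.
SE = √(0.79403685) = 0.8911.

0.8911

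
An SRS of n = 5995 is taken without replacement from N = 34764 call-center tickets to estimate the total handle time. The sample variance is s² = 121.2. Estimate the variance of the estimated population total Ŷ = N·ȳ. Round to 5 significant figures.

Var(Ŷ) = N²·Var(ȳ) = N²·(1 − n/N)·s²/n.
f = 5995/34764 = 0.17244851; Var(ȳ) = 0.82755149·121.2/5995 = 0.016730482.
Var(Ŷ) = 34764² · 0.016730482 = 2.0219385 × 10^7.

2.0219 × 10^7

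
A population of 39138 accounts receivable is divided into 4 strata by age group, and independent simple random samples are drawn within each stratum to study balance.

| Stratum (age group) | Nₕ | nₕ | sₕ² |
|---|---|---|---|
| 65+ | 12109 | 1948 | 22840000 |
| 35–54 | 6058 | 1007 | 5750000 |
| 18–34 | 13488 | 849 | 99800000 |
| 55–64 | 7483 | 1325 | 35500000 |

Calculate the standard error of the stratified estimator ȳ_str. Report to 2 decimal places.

Var(ȳ_str) = Σₕ Wₕ²(1 − fₕ)sₕ²/nₕ with Wₕ = Nₕ/N, N = 39138.
65+: Wₕ = 0.30939241; term = 0.30939241²·(1 − 0.16087208)·22840000/1948 = 941.79118.
35–54: Wₕ = 0.15478563; term = 0.15478563²·(1 − 0.16622648)·5750000/1007 = 114.06378.
18–34: Wₕ = 0.34462671; term = 0.34462671²·(1 − 0.06294484)·99800000/849 = 13082.353.
55–64: Wₕ = 0.19119526; term = 0.19119526²·(1 − 0.17706802)·35500000/1325 = 805.99184.
Sum = 14944.2.
SE = √(14944.2) = 122.25.

122.25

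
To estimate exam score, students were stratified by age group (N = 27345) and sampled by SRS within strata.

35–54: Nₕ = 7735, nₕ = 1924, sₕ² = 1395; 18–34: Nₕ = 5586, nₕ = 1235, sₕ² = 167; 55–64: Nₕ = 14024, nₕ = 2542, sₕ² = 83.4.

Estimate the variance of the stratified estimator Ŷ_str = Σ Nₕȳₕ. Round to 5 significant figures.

Var(Ŷ_str) = Σₕ Nₕ²(1 − fₕ)sₕ²/nₕ.
35–54: 7735²·(1 − 1924/7735)·1395/1924 = 3.2589698 × 10^7.
18–34: 5586²·(1 − 1235/5586)·167/1235 = 3.2865446 × 10^6.
55–64: 14024²·(1 − 2542/14024)·83.4/2542 = 5.282992 × 10^6.
Sum = 4.1159235 × 10^7.

4.1159 × 10^7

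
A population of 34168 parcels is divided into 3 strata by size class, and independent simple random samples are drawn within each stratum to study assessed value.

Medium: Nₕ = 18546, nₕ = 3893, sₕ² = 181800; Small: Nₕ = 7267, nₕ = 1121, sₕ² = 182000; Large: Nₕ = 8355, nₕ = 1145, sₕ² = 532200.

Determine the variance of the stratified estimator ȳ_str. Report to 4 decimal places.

Var(ȳ_str) = Σₕ Wₕ²(1 − fₕ)sₕ²/nₕ with Wₕ = Nₕ/N, N = 34168.
Medium: Wₕ = 0.54278857; term = 0.54278857²·(1 − 0.20991049)·181800/3893 = 10.870441.
Small: Wₕ = 0.21268438; term = 0.21268438²·(1 − 0.15425898)·182000/1121 = 6.2111837.
Large: Wₕ = 0.24452704; term = 0.24452704²·(1 − 0.13704369)·532200/1145 = 23.983468.
Sum = 41.065093.

41.0651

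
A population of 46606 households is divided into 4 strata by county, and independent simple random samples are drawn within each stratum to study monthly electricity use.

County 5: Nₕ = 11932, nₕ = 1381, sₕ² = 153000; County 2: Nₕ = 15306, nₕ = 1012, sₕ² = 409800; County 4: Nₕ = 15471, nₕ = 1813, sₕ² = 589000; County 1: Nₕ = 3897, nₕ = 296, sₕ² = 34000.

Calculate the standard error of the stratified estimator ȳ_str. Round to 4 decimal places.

Var(ȳ_str) = Σₕ Wₕ²(1 − fₕ)sₕ²/nₕ with Wₕ = Nₕ/N, N = 46606.
County 5: Wₕ = 0.25601854; term = 0.25601854²·(1 − 0.11573919)·153000/1381 = 6.4212704.
County 2: Wₕ = 0.32841265; term = 0.32841265²·(1 − 0.06611786)·409800/1012 = 40.787141.
County 4: Wₕ = 0.33195297; term = 0.33195297²·(1 − 0.11718700)·589000/1813 = 31.603801.
County 1: Wₕ = 0.08361584; term = 0.08361584²·(1 − 0.07595586)·34000/296 = 0.74209084.
Sum = 79.554303.
SE = √(79.554303) = 8.9193.

8.9193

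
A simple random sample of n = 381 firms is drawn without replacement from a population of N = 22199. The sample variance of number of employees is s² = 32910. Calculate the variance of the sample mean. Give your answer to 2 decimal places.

Under SRS without replacement, Var(ȳ) = (1 − f)·s²/n with f = n/N = 381/22199 = 0.01716294.
Var(ȳ) = (1 − 0.01716294)·32910/381 = 0.98283706·86.377953 = 84.895454.

84.90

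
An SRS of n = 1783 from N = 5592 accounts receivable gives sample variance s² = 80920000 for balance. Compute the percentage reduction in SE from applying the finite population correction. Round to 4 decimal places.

17.4681

f = n/N = 1783/5592 = 0.31884835.
SE_no-fpc = √(s²/n) = 213.03564; SE_fpc = √((1−f)s²/n) = 175.82239.
Ratio = √(1−f) = 0.82531912. Reduction = 100·(1 − 0.82531912) = 17.4681%.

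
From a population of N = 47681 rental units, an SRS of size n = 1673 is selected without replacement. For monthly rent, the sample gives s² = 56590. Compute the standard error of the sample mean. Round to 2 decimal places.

Under SRS without replacement, Var(ȳ) = (1 − f)·s²/n with f = n/N = 1673/47681 = 0.03508735.
Var(ȳ) = (1 − 0.03508735)·56590/1673 = 0.96491265·33.825463 = 32.638617.
SE(ȳ) = √(32.638617) = 5.71.

5.71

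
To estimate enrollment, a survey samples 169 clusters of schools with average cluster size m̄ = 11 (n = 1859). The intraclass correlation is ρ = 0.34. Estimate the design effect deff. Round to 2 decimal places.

4.40

deff = 1 + (11 − 1)·0.34 = 1 + 3.4 = 4.4.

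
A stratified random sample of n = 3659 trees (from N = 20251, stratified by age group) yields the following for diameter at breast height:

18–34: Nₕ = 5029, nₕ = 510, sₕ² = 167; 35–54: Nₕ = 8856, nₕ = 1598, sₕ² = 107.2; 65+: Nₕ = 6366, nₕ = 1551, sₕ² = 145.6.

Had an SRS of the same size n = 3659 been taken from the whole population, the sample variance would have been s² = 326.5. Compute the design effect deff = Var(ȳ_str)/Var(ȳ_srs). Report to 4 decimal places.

Var(ȳ_str) = Σ Wₕ²(1−fₕ)sₕ²/nₕ with Wₕ = Nₕ/20251:
  18–34: (5029/20251)²·(1−510/5029)·167/510 = 0.01814585
  35–54: (8856/20251)²·(1−1598/8856)·107.2/1598 = 0.010514282
  65+: (6366/20251)²·(1−1551/6366)·145.6/1551 = 0.0070164843
  → Var(ȳ_str) = 0.035676616.
Var(ȳ_srs) = (1 − 3659/20251)·326.5/3659 = 0.07310937.
deff = 0.035676616 / 0.07310937 = 0.4880.

0.4880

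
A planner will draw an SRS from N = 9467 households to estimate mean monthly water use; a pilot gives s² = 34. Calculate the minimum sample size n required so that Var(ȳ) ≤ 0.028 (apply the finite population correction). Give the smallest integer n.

1077

Without fpc, n₀ = s²/D = 34/0.028 = 1214.2857.
With fpc, (1 − n/N)·s²/n ≤ D requires n ≥ n₀/(1 + n₀/N) = 1214.2857/(1 + 1214.2857/9467) = 1076.2415.
Rounding up, n = 1077.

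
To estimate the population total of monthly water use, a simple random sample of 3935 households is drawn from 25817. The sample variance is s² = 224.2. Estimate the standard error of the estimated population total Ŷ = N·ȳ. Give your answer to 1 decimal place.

Var(Ŷ) = N²·Var(ȳ) = N²·(1 − n/N)·s²/n.
f = 3935/25817 = 0.15241895; Var(ȳ) = 0.84758105·224.2/3935 = 0.048291657.
Var(Ŷ) = 25817² · 0.048291657 = 3.2187234 × 10^7.
SE(Ŷ) = √(3.2187234 × 10^7) = 5673.4.

5673.4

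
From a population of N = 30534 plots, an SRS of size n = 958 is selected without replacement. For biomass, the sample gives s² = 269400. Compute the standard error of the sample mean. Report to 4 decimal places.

16.5042

Under SRS without replacement, Var(ȳ) = (1 − f)·s²/n with f = n/N = 958/30534 = 0.03137486.
Var(ȳ) = (1 − 0.03137486)·269400/958 = 0.96862514·281.21086 = 272.3879.
SE(ȳ) = √(272.3879) = 16.5042.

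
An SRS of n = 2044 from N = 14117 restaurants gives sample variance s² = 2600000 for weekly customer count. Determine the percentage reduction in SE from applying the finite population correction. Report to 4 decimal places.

f = n/N = 2044/14117 = 0.14478997.
SE_no-fpc = √(s²/n) = 35.665328; SE_fpc = √((1−f)s²/n) = 32.982428.
Ratio = √(1−f) = 0.92477566. Reduction = 100·(1 − 0.92477566) = 7.5224%.

7.5224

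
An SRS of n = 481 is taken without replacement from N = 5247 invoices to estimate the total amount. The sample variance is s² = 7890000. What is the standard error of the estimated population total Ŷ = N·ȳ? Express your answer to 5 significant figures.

Var(Ŷ) = N²·Var(ȳ) = N²·(1 − n/N)·s²/n.
f = 481/5247 = 0.09167143; Var(ȳ) = 0.90832857·7890000/481 = 14899.61.
Var(Ŷ) = 5247² · 14899.61 = 4.102013 × 10^11.
SE(Ŷ) = √(4.102013 × 10^11) = 640470.

640470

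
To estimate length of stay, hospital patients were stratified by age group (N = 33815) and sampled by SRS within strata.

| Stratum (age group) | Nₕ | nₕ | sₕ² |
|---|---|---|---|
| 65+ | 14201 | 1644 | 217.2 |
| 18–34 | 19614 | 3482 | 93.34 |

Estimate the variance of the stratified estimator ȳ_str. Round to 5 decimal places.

0.02802

Var(ȳ_str) = Σₕ Wₕ²(1 − fₕ)sₕ²/nₕ with Wₕ = Nₕ/N, N = 33815.
65+: Wₕ = 0.41996156; term = 0.41996156²·(1 − 0.11576650)·217.2/1644 = 0.020603644.
18–34: Wₕ = 0.58003844; term = 0.58003844²·(1 − 0.17752626)·93.34/3482 = 0.0074177916.
Sum = 0.028021436.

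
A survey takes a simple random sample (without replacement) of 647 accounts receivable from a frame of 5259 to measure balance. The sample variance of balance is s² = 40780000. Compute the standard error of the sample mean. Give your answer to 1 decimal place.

235.1

Under SRS without replacement, Var(ȳ) = (1 − f)·s²/n with f = n/N = 647/5259 = 0.12302719.
Var(ȳ) = (1 − 0.12302719)·40780000/647 = 0.87697281·63029.366 = 55275.04.
SE(ȳ) = √(55275.04) = 235.1.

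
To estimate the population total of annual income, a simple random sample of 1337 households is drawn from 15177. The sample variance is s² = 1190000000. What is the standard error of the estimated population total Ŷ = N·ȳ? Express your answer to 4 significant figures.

1.367 × 10^7

Var(Ŷ) = N²·Var(ȳ) = N²·(1 − n/N)·s²/n.
f = 1337/15177 = 0.08809383; Var(ȳ) = 0.91190617·1190000000/1337 = 811644.24.
Var(Ŷ) = 15177² · 811644.24 = 1.8695521 × 10^14.
SE(Ŷ) = √(1.8695521 × 10^14) = 1.367 × 10^7.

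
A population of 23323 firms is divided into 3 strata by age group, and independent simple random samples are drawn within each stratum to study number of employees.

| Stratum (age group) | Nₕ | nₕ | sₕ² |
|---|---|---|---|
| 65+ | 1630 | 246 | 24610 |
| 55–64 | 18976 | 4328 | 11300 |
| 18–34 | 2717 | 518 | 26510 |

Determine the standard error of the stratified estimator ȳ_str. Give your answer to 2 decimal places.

1.52

Var(ȳ_str) = Σₕ Wₕ²(1 − fₕ)sₕ²/nₕ with Wₕ = Nₕ/N, N = 23323.
65+: Wₕ = 0.06988809; term = 0.06988809²·(1 − 0.15092025)·24610/246 = 0.41488848.
55–64: Wₕ = 0.81361746; term = 0.81361746²·(1 − 0.22807757)·11300/4328 = 1.3341522.
18–34: Wₕ = 0.11649445; term = 0.11649445²·(1 − 0.19065145)·26510/518 = 0.56211608.
Sum = 2.3111568.
SE = √(2.3111568) = 1.52.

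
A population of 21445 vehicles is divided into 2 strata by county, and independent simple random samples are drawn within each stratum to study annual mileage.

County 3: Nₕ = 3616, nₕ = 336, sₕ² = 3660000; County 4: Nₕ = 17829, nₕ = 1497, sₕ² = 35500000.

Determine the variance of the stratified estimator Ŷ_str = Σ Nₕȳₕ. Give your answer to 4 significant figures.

7.034 × 10^12

Var(Ŷ_str) = Σₕ Nₕ²(1 − fₕ)sₕ²/nₕ.
County 3: 3616²·(1 − 336/3616)·3660000/336 = 1.2919451 × 10^11.
County 4: 17829²·(1 − 1497/17829)·35500000/1497 = 6.9051467 × 10^12.
Sum = 7.0343412 × 10^12.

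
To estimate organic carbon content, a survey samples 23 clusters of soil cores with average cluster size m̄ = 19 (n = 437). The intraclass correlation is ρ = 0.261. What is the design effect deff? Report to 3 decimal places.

5.698

deff = 1 + (19 − 1)·0.261 = 1 + 4.698 = 5.698.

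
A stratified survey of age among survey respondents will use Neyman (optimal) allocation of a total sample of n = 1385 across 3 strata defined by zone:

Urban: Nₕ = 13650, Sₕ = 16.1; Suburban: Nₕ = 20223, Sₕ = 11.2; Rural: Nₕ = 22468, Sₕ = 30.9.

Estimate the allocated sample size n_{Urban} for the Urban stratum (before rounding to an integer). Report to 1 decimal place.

266.9

Neyman allocation: nₕ = n·NₕSₕ / Σⱼ NⱼSⱼ.
Σ NⱼSⱼ = 13650·16.1 + 20223·11.2 + 22468·30.9 = 1.1405238 × 10^6.
n_{Urban} = 1385·13650·16.1 / (1.1405238 × 10^6) = 266.9.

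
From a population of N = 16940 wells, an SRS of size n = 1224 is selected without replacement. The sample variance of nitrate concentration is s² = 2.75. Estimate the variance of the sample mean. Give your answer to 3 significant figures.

0.00208

Under SRS without replacement, Var(ȳ) = (1 − f)·s²/n with f = n/N = 1224/16940 = 0.07225502.
Var(ȳ) = (1 − 0.07225502)·2.75/1224 = 0.92774498·0.002246732 = 0.0020843944.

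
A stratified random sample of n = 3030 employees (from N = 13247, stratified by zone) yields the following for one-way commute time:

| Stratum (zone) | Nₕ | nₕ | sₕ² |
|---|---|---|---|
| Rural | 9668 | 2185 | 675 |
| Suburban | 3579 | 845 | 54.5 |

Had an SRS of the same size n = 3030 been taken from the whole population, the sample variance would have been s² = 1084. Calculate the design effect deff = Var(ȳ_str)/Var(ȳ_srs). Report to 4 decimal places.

0.4746

Var(ȳ_str) = Σ Wₕ²(1−fₕ)sₕ²/nₕ with Wₕ = Nₕ/13247:
  Rural: (9668/13247)²·(1−2185/9668)·675/2185 = 0.127359
  Suburban: (3579/13247)²·(1−845/3579)·54.5/845 = 0.0035963747
  → Var(ȳ_str) = 0.13095537.
Var(ȳ_srs) = (1 − 3030/13247)·1084/3030 = 0.27592593.
deff = 0.13095537 / 0.27592593 = 0.4746.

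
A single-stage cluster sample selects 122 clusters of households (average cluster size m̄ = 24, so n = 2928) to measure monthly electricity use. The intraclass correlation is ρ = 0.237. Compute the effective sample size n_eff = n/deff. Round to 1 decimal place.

deff = 1 + (24 − 1)·0.237 = 1 + 5.451 = 6.451.
n_eff = 2928 / 6.451 = 453.9.

453.9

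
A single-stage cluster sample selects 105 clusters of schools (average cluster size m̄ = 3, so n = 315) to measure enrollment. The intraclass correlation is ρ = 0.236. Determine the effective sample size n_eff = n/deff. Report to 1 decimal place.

deff = 1 + (3 − 1)·0.236 = 1 + 0.472 = 1.472.
n_eff = 315 / 1.472 = 214.0.

214.0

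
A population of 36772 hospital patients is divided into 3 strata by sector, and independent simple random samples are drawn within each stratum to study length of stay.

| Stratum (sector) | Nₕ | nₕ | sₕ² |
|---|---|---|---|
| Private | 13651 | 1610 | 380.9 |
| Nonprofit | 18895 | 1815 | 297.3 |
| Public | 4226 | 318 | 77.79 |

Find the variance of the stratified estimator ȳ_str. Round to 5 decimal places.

Var(ȳ_str) = Σₕ Wₕ²(1 − fₕ)sₕ²/nₕ with Wₕ = Nₕ/N, N = 36772.
Private: Wₕ = 0.37123355; term = 0.37123355²·(1 − 0.11794008)·380.9/1610 = 0.028759254.
Nonprofit: Wₕ = 0.51384205; term = 0.51384205²·(1 − 0.09605716)·297.3/1815 = 0.039094759.
Public: Wₕ = 0.11492440; term = 0.11492440²·(1 − 0.07524846)·77.79/318 = 0.0029877634.
Sum = 0.070841776.

0.07084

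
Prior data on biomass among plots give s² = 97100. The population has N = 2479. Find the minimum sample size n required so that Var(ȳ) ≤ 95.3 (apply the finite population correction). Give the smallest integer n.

723

Without fpc, n₀ = s²/D = 97100/95.3 = 1018.8877.
With fpc, (1 − n/N)·s²/n ≤ D requires n ≥ n₀/(1 + n₀/N) = 1018.8877/(1 + 1018.8877/2479) = 722.0994.
Rounding up, n = 723.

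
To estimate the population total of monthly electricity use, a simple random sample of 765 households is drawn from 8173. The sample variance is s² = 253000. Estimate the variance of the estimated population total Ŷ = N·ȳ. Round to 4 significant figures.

Var(Ŷ) = N²·Var(ȳ) = N²·(1 − n/N)·s²/n.
f = 765/8173 = 0.09360088; Var(ȳ) = 0.90639912·253000/765 = 299.76337.
Var(Ŷ) = 8173² · 299.76337 = 2.0023572 × 10^10.

2.002 × 10^10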